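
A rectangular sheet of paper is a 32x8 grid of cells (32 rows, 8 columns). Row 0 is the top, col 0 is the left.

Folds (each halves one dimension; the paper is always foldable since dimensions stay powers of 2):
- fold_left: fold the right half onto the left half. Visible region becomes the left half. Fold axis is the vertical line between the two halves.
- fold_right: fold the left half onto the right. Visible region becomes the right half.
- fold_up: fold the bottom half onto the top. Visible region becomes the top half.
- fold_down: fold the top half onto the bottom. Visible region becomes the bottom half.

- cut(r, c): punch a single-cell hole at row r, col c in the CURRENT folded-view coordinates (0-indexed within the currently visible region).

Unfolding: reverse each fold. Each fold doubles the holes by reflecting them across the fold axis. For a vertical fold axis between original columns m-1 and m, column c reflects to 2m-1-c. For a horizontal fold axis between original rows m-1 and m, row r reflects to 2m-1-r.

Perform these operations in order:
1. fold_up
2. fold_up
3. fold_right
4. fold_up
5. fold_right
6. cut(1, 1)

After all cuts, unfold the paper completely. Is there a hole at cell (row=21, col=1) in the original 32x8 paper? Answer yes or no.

Op 1 fold_up: fold axis h@16; visible region now rows[0,16) x cols[0,8) = 16x8
Op 2 fold_up: fold axis h@8; visible region now rows[0,8) x cols[0,8) = 8x8
Op 3 fold_right: fold axis v@4; visible region now rows[0,8) x cols[4,8) = 8x4
Op 4 fold_up: fold axis h@4; visible region now rows[0,4) x cols[4,8) = 4x4
Op 5 fold_right: fold axis v@6; visible region now rows[0,4) x cols[6,8) = 4x2
Op 6 cut(1, 1): punch at orig (1,7); cuts so far [(1, 7)]; region rows[0,4) x cols[6,8) = 4x2
Unfold 1 (reflect across v@6): 2 holes -> [(1, 4), (1, 7)]
Unfold 2 (reflect across h@4): 4 holes -> [(1, 4), (1, 7), (6, 4), (6, 7)]
Unfold 3 (reflect across v@4): 8 holes -> [(1, 0), (1, 3), (1, 4), (1, 7), (6, 0), (6, 3), (6, 4), (6, 7)]
Unfold 4 (reflect across h@8): 16 holes -> [(1, 0), (1, 3), (1, 4), (1, 7), (6, 0), (6, 3), (6, 4), (6, 7), (9, 0), (9, 3), (9, 4), (9, 7), (14, 0), (14, 3), (14, 4), (14, 7)]
Unfold 5 (reflect across h@16): 32 holes -> [(1, 0), (1, 3), (1, 4), (1, 7), (6, 0), (6, 3), (6, 4), (6, 7), (9, 0), (9, 3), (9, 4), (9, 7), (14, 0), (14, 3), (14, 4), (14, 7), (17, 0), (17, 3), (17, 4), (17, 7), (22, 0), (22, 3), (22, 4), (22, 7), (25, 0), (25, 3), (25, 4), (25, 7), (30, 0), (30, 3), (30, 4), (30, 7)]
Holes: [(1, 0), (1, 3), (1, 4), (1, 7), (6, 0), (6, 3), (6, 4), (6, 7), (9, 0), (9, 3), (9, 4), (9, 7), (14, 0), (14, 3), (14, 4), (14, 7), (17, 0), (17, 3), (17, 4), (17, 7), (22, 0), (22, 3), (22, 4), (22, 7), (25, 0), (25, 3), (25, 4), (25, 7), (30, 0), (30, 3), (30, 4), (30, 7)]

Answer: no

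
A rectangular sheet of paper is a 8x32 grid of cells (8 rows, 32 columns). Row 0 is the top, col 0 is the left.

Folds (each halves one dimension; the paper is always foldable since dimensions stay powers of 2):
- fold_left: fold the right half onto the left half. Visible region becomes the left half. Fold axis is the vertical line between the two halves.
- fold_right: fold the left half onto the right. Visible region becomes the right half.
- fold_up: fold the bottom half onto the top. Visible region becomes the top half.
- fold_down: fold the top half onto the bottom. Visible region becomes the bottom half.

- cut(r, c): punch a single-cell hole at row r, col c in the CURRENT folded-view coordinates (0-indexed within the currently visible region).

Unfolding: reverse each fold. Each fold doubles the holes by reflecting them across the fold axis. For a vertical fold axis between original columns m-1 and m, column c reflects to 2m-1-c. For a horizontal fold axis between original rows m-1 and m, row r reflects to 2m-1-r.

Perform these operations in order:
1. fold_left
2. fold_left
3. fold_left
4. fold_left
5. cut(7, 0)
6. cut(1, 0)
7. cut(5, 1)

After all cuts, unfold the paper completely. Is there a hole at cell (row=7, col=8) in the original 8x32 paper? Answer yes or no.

Answer: yes

Derivation:
Op 1 fold_left: fold axis v@16; visible region now rows[0,8) x cols[0,16) = 8x16
Op 2 fold_left: fold axis v@8; visible region now rows[0,8) x cols[0,8) = 8x8
Op 3 fold_left: fold axis v@4; visible region now rows[0,8) x cols[0,4) = 8x4
Op 4 fold_left: fold axis v@2; visible region now rows[0,8) x cols[0,2) = 8x2
Op 5 cut(7, 0): punch at orig (7,0); cuts so far [(7, 0)]; region rows[0,8) x cols[0,2) = 8x2
Op 6 cut(1, 0): punch at orig (1,0); cuts so far [(1, 0), (7, 0)]; region rows[0,8) x cols[0,2) = 8x2
Op 7 cut(5, 1): punch at orig (5,1); cuts so far [(1, 0), (5, 1), (7, 0)]; region rows[0,8) x cols[0,2) = 8x2
Unfold 1 (reflect across v@2): 6 holes -> [(1, 0), (1, 3), (5, 1), (5, 2), (7, 0), (7, 3)]
Unfold 2 (reflect across v@4): 12 holes -> [(1, 0), (1, 3), (1, 4), (1, 7), (5, 1), (5, 2), (5, 5), (5, 6), (7, 0), (7, 3), (7, 4), (7, 7)]
Unfold 3 (reflect across v@8): 24 holes -> [(1, 0), (1, 3), (1, 4), (1, 7), (1, 8), (1, 11), (1, 12), (1, 15), (5, 1), (5, 2), (5, 5), (5, 6), (5, 9), (5, 10), (5, 13), (5, 14), (7, 0), (7, 3), (7, 4), (7, 7), (7, 8), (7, 11), (7, 12), (7, 15)]
Unfold 4 (reflect across v@16): 48 holes -> [(1, 0), (1, 3), (1, 4), (1, 7), (1, 8), (1, 11), (1, 12), (1, 15), (1, 16), (1, 19), (1, 20), (1, 23), (1, 24), (1, 27), (1, 28), (1, 31), (5, 1), (5, 2), (5, 5), (5, 6), (5, 9), (5, 10), (5, 13), (5, 14), (5, 17), (5, 18), (5, 21), (5, 22), (5, 25), (5, 26), (5, 29), (5, 30), (7, 0), (7, 3), (7, 4), (7, 7), (7, 8), (7, 11), (7, 12), (7, 15), (7, 16), (7, 19), (7, 20), (7, 23), (7, 24), (7, 27), (7, 28), (7, 31)]
Holes: [(1, 0), (1, 3), (1, 4), (1, 7), (1, 8), (1, 11), (1, 12), (1, 15), (1, 16), (1, 19), (1, 20), (1, 23), (1, 24), (1, 27), (1, 28), (1, 31), (5, 1), (5, 2), (5, 5), (5, 6), (5, 9), (5, 10), (5, 13), (5, 14), (5, 17), (5, 18), (5, 21), (5, 22), (5, 25), (5, 26), (5, 29), (5, 30), (7, 0), (7, 3), (7, 4), (7, 7), (7, 8), (7, 11), (7, 12), (7, 15), (7, 16), (7, 19), (7, 20), (7, 23), (7, 24), (7, 27), (7, 28), (7, 31)]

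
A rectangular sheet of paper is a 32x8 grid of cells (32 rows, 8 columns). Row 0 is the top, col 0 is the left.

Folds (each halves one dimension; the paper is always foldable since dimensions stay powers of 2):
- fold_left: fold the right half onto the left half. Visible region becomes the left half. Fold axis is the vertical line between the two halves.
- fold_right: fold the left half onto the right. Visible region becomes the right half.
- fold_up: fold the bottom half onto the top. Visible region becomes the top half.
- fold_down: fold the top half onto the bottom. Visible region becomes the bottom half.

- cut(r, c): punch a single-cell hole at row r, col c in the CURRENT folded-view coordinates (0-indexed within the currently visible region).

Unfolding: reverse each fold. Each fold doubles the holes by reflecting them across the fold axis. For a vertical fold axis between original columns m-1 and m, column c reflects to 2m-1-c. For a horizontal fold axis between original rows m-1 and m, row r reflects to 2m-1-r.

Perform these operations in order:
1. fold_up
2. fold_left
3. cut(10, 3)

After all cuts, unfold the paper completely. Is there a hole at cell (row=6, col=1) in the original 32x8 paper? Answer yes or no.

Answer: no

Derivation:
Op 1 fold_up: fold axis h@16; visible region now rows[0,16) x cols[0,8) = 16x8
Op 2 fold_left: fold axis v@4; visible region now rows[0,16) x cols[0,4) = 16x4
Op 3 cut(10, 3): punch at orig (10,3); cuts so far [(10, 3)]; region rows[0,16) x cols[0,4) = 16x4
Unfold 1 (reflect across v@4): 2 holes -> [(10, 3), (10, 4)]
Unfold 2 (reflect across h@16): 4 holes -> [(10, 3), (10, 4), (21, 3), (21, 4)]
Holes: [(10, 3), (10, 4), (21, 3), (21, 4)]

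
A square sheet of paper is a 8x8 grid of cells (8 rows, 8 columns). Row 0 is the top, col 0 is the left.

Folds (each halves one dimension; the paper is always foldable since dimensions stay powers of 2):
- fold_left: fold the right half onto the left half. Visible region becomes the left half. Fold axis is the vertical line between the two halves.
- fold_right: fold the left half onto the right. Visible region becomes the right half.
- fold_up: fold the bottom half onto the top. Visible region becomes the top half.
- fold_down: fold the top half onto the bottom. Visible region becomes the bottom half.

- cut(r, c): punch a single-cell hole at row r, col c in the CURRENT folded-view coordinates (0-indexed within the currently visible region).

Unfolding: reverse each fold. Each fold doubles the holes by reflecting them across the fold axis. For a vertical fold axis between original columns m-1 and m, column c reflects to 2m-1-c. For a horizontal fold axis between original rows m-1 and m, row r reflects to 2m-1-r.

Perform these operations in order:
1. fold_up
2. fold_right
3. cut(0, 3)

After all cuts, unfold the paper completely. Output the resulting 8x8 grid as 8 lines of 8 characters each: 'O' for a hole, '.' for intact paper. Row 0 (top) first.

Op 1 fold_up: fold axis h@4; visible region now rows[0,4) x cols[0,8) = 4x8
Op 2 fold_right: fold axis v@4; visible region now rows[0,4) x cols[4,8) = 4x4
Op 3 cut(0, 3): punch at orig (0,7); cuts so far [(0, 7)]; region rows[0,4) x cols[4,8) = 4x4
Unfold 1 (reflect across v@4): 2 holes -> [(0, 0), (0, 7)]
Unfold 2 (reflect across h@4): 4 holes -> [(0, 0), (0, 7), (7, 0), (7, 7)]

Answer: O......O
........
........
........
........
........
........
O......O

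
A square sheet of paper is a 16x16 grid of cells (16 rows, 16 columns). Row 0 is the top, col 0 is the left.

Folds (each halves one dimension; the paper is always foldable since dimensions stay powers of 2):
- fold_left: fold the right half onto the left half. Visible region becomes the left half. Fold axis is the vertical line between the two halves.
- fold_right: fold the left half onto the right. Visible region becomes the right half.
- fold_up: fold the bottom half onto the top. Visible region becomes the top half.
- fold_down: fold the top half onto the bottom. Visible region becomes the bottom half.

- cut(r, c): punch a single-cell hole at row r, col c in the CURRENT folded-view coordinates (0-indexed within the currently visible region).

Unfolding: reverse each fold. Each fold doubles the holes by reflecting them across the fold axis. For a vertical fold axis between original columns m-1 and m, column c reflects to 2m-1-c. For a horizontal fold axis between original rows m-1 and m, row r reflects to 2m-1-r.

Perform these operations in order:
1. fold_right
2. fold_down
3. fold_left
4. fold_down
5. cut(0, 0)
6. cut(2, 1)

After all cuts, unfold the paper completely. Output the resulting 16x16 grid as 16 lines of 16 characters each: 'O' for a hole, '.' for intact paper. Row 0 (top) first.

Op 1 fold_right: fold axis v@8; visible region now rows[0,16) x cols[8,16) = 16x8
Op 2 fold_down: fold axis h@8; visible region now rows[8,16) x cols[8,16) = 8x8
Op 3 fold_left: fold axis v@12; visible region now rows[8,16) x cols[8,12) = 8x4
Op 4 fold_down: fold axis h@12; visible region now rows[12,16) x cols[8,12) = 4x4
Op 5 cut(0, 0): punch at orig (12,8); cuts so far [(12, 8)]; region rows[12,16) x cols[8,12) = 4x4
Op 6 cut(2, 1): punch at orig (14,9); cuts so far [(12, 8), (14, 9)]; region rows[12,16) x cols[8,12) = 4x4
Unfold 1 (reflect across h@12): 4 holes -> [(9, 9), (11, 8), (12, 8), (14, 9)]
Unfold 2 (reflect across v@12): 8 holes -> [(9, 9), (9, 14), (11, 8), (11, 15), (12, 8), (12, 15), (14, 9), (14, 14)]
Unfold 3 (reflect across h@8): 16 holes -> [(1, 9), (1, 14), (3, 8), (3, 15), (4, 8), (4, 15), (6, 9), (6, 14), (9, 9), (9, 14), (11, 8), (11, 15), (12, 8), (12, 15), (14, 9), (14, 14)]
Unfold 4 (reflect across v@8): 32 holes -> [(1, 1), (1, 6), (1, 9), (1, 14), (3, 0), (3, 7), (3, 8), (3, 15), (4, 0), (4, 7), (4, 8), (4, 15), (6, 1), (6, 6), (6, 9), (6, 14), (9, 1), (9, 6), (9, 9), (9, 14), (11, 0), (11, 7), (11, 8), (11, 15), (12, 0), (12, 7), (12, 8), (12, 15), (14, 1), (14, 6), (14, 9), (14, 14)]

Answer: ................
.O....O..O....O.
................
O......OO......O
O......OO......O
................
.O....O..O....O.
................
................
.O....O..O....O.
................
O......OO......O
O......OO......O
................
.O....O..O....O.
................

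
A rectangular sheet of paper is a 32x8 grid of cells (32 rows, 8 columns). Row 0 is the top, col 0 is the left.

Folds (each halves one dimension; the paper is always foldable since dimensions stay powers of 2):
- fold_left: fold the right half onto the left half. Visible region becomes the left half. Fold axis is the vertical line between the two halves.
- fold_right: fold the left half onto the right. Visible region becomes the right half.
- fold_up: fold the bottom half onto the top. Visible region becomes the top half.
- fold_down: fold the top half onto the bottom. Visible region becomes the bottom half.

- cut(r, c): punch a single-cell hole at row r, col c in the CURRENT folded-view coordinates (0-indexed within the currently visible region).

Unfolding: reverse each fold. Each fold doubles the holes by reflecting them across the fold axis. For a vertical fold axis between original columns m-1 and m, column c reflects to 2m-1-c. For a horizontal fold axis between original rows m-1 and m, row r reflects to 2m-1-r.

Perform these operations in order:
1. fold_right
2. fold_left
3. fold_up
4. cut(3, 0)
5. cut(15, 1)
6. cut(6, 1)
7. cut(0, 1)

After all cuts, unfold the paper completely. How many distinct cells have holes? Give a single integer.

Op 1 fold_right: fold axis v@4; visible region now rows[0,32) x cols[4,8) = 32x4
Op 2 fold_left: fold axis v@6; visible region now rows[0,32) x cols[4,6) = 32x2
Op 3 fold_up: fold axis h@16; visible region now rows[0,16) x cols[4,6) = 16x2
Op 4 cut(3, 0): punch at orig (3,4); cuts so far [(3, 4)]; region rows[0,16) x cols[4,6) = 16x2
Op 5 cut(15, 1): punch at orig (15,5); cuts so far [(3, 4), (15, 5)]; region rows[0,16) x cols[4,6) = 16x2
Op 6 cut(6, 1): punch at orig (6,5); cuts so far [(3, 4), (6, 5), (15, 5)]; region rows[0,16) x cols[4,6) = 16x2
Op 7 cut(0, 1): punch at orig (0,5); cuts so far [(0, 5), (3, 4), (6, 5), (15, 5)]; region rows[0,16) x cols[4,6) = 16x2
Unfold 1 (reflect across h@16): 8 holes -> [(0, 5), (3, 4), (6, 5), (15, 5), (16, 5), (25, 5), (28, 4), (31, 5)]
Unfold 2 (reflect across v@6): 16 holes -> [(0, 5), (0, 6), (3, 4), (3, 7), (6, 5), (6, 6), (15, 5), (15, 6), (16, 5), (16, 6), (25, 5), (25, 6), (28, 4), (28, 7), (31, 5), (31, 6)]
Unfold 3 (reflect across v@4): 32 holes -> [(0, 1), (0, 2), (0, 5), (0, 6), (3, 0), (3, 3), (3, 4), (3, 7), (6, 1), (6, 2), (6, 5), (6, 6), (15, 1), (15, 2), (15, 5), (15, 6), (16, 1), (16, 2), (16, 5), (16, 6), (25, 1), (25, 2), (25, 5), (25, 6), (28, 0), (28, 3), (28, 4), (28, 7), (31, 1), (31, 2), (31, 5), (31, 6)]

Answer: 32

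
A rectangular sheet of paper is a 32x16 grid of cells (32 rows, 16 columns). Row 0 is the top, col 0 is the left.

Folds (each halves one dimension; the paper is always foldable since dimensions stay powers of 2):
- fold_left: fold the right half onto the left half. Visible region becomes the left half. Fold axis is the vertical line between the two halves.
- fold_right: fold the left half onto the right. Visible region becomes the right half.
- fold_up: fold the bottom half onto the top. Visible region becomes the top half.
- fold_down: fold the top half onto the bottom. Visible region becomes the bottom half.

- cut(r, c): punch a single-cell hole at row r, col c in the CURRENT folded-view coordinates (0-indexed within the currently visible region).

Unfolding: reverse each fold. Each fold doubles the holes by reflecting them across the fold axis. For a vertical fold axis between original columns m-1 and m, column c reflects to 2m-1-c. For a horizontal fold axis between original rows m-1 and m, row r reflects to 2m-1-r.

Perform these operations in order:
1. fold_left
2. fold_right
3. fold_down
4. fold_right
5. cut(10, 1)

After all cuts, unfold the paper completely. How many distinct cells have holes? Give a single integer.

Op 1 fold_left: fold axis v@8; visible region now rows[0,32) x cols[0,8) = 32x8
Op 2 fold_right: fold axis v@4; visible region now rows[0,32) x cols[4,8) = 32x4
Op 3 fold_down: fold axis h@16; visible region now rows[16,32) x cols[4,8) = 16x4
Op 4 fold_right: fold axis v@6; visible region now rows[16,32) x cols[6,8) = 16x2
Op 5 cut(10, 1): punch at orig (26,7); cuts so far [(26, 7)]; region rows[16,32) x cols[6,8) = 16x2
Unfold 1 (reflect across v@6): 2 holes -> [(26, 4), (26, 7)]
Unfold 2 (reflect across h@16): 4 holes -> [(5, 4), (5, 7), (26, 4), (26, 7)]
Unfold 3 (reflect across v@4): 8 holes -> [(5, 0), (5, 3), (5, 4), (5, 7), (26, 0), (26, 3), (26, 4), (26, 7)]
Unfold 4 (reflect across v@8): 16 holes -> [(5, 0), (5, 3), (5, 4), (5, 7), (5, 8), (5, 11), (5, 12), (5, 15), (26, 0), (26, 3), (26, 4), (26, 7), (26, 8), (26, 11), (26, 12), (26, 15)]

Answer: 16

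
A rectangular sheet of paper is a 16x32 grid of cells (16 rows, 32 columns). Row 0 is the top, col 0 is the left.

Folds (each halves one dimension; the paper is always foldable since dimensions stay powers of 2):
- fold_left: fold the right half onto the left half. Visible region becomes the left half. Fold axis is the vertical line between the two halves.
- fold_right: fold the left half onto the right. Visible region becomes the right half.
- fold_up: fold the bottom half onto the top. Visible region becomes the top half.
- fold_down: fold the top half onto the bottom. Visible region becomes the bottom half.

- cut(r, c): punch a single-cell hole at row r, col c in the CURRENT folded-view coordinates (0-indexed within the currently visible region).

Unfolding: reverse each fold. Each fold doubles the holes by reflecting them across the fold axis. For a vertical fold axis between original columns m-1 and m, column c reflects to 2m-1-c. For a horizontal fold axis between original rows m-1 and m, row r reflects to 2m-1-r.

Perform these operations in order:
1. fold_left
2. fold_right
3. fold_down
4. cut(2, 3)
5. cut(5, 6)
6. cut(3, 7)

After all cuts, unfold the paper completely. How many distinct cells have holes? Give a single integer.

Answer: 24

Derivation:
Op 1 fold_left: fold axis v@16; visible region now rows[0,16) x cols[0,16) = 16x16
Op 2 fold_right: fold axis v@8; visible region now rows[0,16) x cols[8,16) = 16x8
Op 3 fold_down: fold axis h@8; visible region now rows[8,16) x cols[8,16) = 8x8
Op 4 cut(2, 3): punch at orig (10,11); cuts so far [(10, 11)]; region rows[8,16) x cols[8,16) = 8x8
Op 5 cut(5, 6): punch at orig (13,14); cuts so far [(10, 11), (13, 14)]; region rows[8,16) x cols[8,16) = 8x8
Op 6 cut(3, 7): punch at orig (11,15); cuts so far [(10, 11), (11, 15), (13, 14)]; region rows[8,16) x cols[8,16) = 8x8
Unfold 1 (reflect across h@8): 6 holes -> [(2, 14), (4, 15), (5, 11), (10, 11), (11, 15), (13, 14)]
Unfold 2 (reflect across v@8): 12 holes -> [(2, 1), (2, 14), (4, 0), (4, 15), (5, 4), (5, 11), (10, 4), (10, 11), (11, 0), (11, 15), (13, 1), (13, 14)]
Unfold 3 (reflect across v@16): 24 holes -> [(2, 1), (2, 14), (2, 17), (2, 30), (4, 0), (4, 15), (4, 16), (4, 31), (5, 4), (5, 11), (5, 20), (5, 27), (10, 4), (10, 11), (10, 20), (10, 27), (11, 0), (11, 15), (11, 16), (11, 31), (13, 1), (13, 14), (13, 17), (13, 30)]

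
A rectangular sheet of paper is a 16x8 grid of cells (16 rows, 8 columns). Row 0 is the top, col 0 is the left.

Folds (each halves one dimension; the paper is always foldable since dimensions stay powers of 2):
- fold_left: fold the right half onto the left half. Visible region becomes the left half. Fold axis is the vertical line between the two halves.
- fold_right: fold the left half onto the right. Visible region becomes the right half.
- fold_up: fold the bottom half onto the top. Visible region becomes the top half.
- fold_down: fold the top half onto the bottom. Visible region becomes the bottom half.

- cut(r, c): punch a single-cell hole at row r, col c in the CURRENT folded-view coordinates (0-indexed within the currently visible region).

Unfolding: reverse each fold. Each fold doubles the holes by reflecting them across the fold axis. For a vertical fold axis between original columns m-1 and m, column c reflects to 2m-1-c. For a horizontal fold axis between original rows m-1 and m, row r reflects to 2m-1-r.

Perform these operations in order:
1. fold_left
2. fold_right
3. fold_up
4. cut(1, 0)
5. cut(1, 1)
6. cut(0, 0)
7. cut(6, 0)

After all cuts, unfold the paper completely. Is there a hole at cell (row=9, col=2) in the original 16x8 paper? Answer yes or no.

Answer: yes

Derivation:
Op 1 fold_left: fold axis v@4; visible region now rows[0,16) x cols[0,4) = 16x4
Op 2 fold_right: fold axis v@2; visible region now rows[0,16) x cols[2,4) = 16x2
Op 3 fold_up: fold axis h@8; visible region now rows[0,8) x cols[2,4) = 8x2
Op 4 cut(1, 0): punch at orig (1,2); cuts so far [(1, 2)]; region rows[0,8) x cols[2,4) = 8x2
Op 5 cut(1, 1): punch at orig (1,3); cuts so far [(1, 2), (1, 3)]; region rows[0,8) x cols[2,4) = 8x2
Op 6 cut(0, 0): punch at orig (0,2); cuts so far [(0, 2), (1, 2), (1, 3)]; region rows[0,8) x cols[2,4) = 8x2
Op 7 cut(6, 0): punch at orig (6,2); cuts so far [(0, 2), (1, 2), (1, 3), (6, 2)]; region rows[0,8) x cols[2,4) = 8x2
Unfold 1 (reflect across h@8): 8 holes -> [(0, 2), (1, 2), (1, 3), (6, 2), (9, 2), (14, 2), (14, 3), (15, 2)]
Unfold 2 (reflect across v@2): 16 holes -> [(0, 1), (0, 2), (1, 0), (1, 1), (1, 2), (1, 3), (6, 1), (6, 2), (9, 1), (9, 2), (14, 0), (14, 1), (14, 2), (14, 3), (15, 1), (15, 2)]
Unfold 3 (reflect across v@4): 32 holes -> [(0, 1), (0, 2), (0, 5), (0, 6), (1, 0), (1, 1), (1, 2), (1, 3), (1, 4), (1, 5), (1, 6), (1, 7), (6, 1), (6, 2), (6, 5), (6, 6), (9, 1), (9, 2), (9, 5), (9, 6), (14, 0), (14, 1), (14, 2), (14, 3), (14, 4), (14, 5), (14, 6), (14, 7), (15, 1), (15, 2), (15, 5), (15, 6)]
Holes: [(0, 1), (0, 2), (0, 5), (0, 6), (1, 0), (1, 1), (1, 2), (1, 3), (1, 4), (1, 5), (1, 6), (1, 7), (6, 1), (6, 2), (6, 5), (6, 6), (9, 1), (9, 2), (9, 5), (9, 6), (14, 0), (14, 1), (14, 2), (14, 3), (14, 4), (14, 5), (14, 6), (14, 7), (15, 1), (15, 2), (15, 5), (15, 6)]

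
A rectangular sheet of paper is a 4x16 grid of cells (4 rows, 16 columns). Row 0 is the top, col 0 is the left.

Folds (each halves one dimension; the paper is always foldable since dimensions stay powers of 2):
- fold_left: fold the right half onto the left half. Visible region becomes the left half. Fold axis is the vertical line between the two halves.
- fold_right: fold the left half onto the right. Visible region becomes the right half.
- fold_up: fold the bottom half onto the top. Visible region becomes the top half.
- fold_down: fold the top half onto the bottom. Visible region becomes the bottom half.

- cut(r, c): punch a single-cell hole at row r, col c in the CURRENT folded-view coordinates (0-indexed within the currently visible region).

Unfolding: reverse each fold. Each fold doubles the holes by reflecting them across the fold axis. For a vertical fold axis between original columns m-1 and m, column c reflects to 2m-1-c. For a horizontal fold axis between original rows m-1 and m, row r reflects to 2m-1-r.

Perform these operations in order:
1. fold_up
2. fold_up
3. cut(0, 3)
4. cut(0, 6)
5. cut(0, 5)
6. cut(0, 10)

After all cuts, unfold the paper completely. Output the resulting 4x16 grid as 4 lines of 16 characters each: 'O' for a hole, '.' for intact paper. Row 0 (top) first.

Answer: ...O.OO...O.....
...O.OO...O.....
...O.OO...O.....
...O.OO...O.....

Derivation:
Op 1 fold_up: fold axis h@2; visible region now rows[0,2) x cols[0,16) = 2x16
Op 2 fold_up: fold axis h@1; visible region now rows[0,1) x cols[0,16) = 1x16
Op 3 cut(0, 3): punch at orig (0,3); cuts so far [(0, 3)]; region rows[0,1) x cols[0,16) = 1x16
Op 4 cut(0, 6): punch at orig (0,6); cuts so far [(0, 3), (0, 6)]; region rows[0,1) x cols[0,16) = 1x16
Op 5 cut(0, 5): punch at orig (0,5); cuts so far [(0, 3), (0, 5), (0, 6)]; region rows[0,1) x cols[0,16) = 1x16
Op 6 cut(0, 10): punch at orig (0,10); cuts so far [(0, 3), (0, 5), (0, 6), (0, 10)]; region rows[0,1) x cols[0,16) = 1x16
Unfold 1 (reflect across h@1): 8 holes -> [(0, 3), (0, 5), (0, 6), (0, 10), (1, 3), (1, 5), (1, 6), (1, 10)]
Unfold 2 (reflect across h@2): 16 holes -> [(0, 3), (0, 5), (0, 6), (0, 10), (1, 3), (1, 5), (1, 6), (1, 10), (2, 3), (2, 5), (2, 6), (2, 10), (3, 3), (3, 5), (3, 6), (3, 10)]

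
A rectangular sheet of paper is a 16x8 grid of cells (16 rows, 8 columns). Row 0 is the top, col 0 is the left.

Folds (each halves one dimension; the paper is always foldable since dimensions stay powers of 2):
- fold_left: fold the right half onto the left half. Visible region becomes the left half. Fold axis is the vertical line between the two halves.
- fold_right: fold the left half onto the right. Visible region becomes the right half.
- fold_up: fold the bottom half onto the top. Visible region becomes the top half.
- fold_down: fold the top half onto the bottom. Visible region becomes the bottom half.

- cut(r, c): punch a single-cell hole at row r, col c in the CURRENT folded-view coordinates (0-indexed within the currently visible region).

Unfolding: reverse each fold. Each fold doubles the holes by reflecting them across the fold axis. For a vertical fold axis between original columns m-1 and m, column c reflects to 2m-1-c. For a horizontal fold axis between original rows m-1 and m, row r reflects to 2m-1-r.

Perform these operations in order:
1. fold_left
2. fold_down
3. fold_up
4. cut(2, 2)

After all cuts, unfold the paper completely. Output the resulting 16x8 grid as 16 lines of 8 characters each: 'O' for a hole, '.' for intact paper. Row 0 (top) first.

Answer: ........
........
..O..O..
........
........
..O..O..
........
........
........
........
..O..O..
........
........
..O..O..
........
........

Derivation:
Op 1 fold_left: fold axis v@4; visible region now rows[0,16) x cols[0,4) = 16x4
Op 2 fold_down: fold axis h@8; visible region now rows[8,16) x cols[0,4) = 8x4
Op 3 fold_up: fold axis h@12; visible region now rows[8,12) x cols[0,4) = 4x4
Op 4 cut(2, 2): punch at orig (10,2); cuts so far [(10, 2)]; region rows[8,12) x cols[0,4) = 4x4
Unfold 1 (reflect across h@12): 2 holes -> [(10, 2), (13, 2)]
Unfold 2 (reflect across h@8): 4 holes -> [(2, 2), (5, 2), (10, 2), (13, 2)]
Unfold 3 (reflect across v@4): 8 holes -> [(2, 2), (2, 5), (5, 2), (5, 5), (10, 2), (10, 5), (13, 2), (13, 5)]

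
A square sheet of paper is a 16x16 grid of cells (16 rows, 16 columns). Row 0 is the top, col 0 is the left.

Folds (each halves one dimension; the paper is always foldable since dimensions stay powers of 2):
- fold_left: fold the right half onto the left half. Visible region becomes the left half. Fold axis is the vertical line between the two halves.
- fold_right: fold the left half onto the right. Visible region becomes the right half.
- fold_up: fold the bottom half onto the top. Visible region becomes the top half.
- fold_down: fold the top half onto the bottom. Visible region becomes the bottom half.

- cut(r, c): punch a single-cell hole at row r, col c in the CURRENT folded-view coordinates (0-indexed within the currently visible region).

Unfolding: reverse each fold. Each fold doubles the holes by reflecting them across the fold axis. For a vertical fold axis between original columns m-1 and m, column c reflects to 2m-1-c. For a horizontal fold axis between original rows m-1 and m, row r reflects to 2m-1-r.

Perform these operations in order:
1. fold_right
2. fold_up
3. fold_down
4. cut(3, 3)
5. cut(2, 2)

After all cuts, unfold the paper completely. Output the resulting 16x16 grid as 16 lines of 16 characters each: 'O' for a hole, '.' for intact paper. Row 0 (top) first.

Op 1 fold_right: fold axis v@8; visible region now rows[0,16) x cols[8,16) = 16x8
Op 2 fold_up: fold axis h@8; visible region now rows[0,8) x cols[8,16) = 8x8
Op 3 fold_down: fold axis h@4; visible region now rows[4,8) x cols[8,16) = 4x8
Op 4 cut(3, 3): punch at orig (7,11); cuts so far [(7, 11)]; region rows[4,8) x cols[8,16) = 4x8
Op 5 cut(2, 2): punch at orig (6,10); cuts so far [(6, 10), (7, 11)]; region rows[4,8) x cols[8,16) = 4x8
Unfold 1 (reflect across h@4): 4 holes -> [(0, 11), (1, 10), (6, 10), (7, 11)]
Unfold 2 (reflect across h@8): 8 holes -> [(0, 11), (1, 10), (6, 10), (7, 11), (8, 11), (9, 10), (14, 10), (15, 11)]
Unfold 3 (reflect across v@8): 16 holes -> [(0, 4), (0, 11), (1, 5), (1, 10), (6, 5), (6, 10), (7, 4), (7, 11), (8, 4), (8, 11), (9, 5), (9, 10), (14, 5), (14, 10), (15, 4), (15, 11)]

Answer: ....O......O....
.....O....O.....
................
................
................
................
.....O....O.....
....O......O....
....O......O....
.....O....O.....
................
................
................
................
.....O....O.....
....O......O....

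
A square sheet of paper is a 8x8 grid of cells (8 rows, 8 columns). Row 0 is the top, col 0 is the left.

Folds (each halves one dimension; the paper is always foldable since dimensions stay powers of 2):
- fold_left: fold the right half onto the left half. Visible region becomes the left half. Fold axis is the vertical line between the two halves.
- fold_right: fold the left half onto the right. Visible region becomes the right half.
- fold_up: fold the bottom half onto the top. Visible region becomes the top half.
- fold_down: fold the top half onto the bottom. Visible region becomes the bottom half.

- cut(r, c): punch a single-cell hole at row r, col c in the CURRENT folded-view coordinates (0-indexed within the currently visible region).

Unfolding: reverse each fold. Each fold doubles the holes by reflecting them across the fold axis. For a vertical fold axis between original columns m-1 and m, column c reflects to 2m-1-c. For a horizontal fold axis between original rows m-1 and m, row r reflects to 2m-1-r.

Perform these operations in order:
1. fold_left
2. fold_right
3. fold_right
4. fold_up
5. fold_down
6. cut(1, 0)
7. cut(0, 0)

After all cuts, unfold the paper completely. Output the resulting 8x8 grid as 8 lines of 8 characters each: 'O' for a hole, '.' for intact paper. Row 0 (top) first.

Op 1 fold_left: fold axis v@4; visible region now rows[0,8) x cols[0,4) = 8x4
Op 2 fold_right: fold axis v@2; visible region now rows[0,8) x cols[2,4) = 8x2
Op 3 fold_right: fold axis v@3; visible region now rows[0,8) x cols[3,4) = 8x1
Op 4 fold_up: fold axis h@4; visible region now rows[0,4) x cols[3,4) = 4x1
Op 5 fold_down: fold axis h@2; visible region now rows[2,4) x cols[3,4) = 2x1
Op 6 cut(1, 0): punch at orig (3,3); cuts so far [(3, 3)]; region rows[2,4) x cols[3,4) = 2x1
Op 7 cut(0, 0): punch at orig (2,3); cuts so far [(2, 3), (3, 3)]; region rows[2,4) x cols[3,4) = 2x1
Unfold 1 (reflect across h@2): 4 holes -> [(0, 3), (1, 3), (2, 3), (3, 3)]
Unfold 2 (reflect across h@4): 8 holes -> [(0, 3), (1, 3), (2, 3), (3, 3), (4, 3), (5, 3), (6, 3), (7, 3)]
Unfold 3 (reflect across v@3): 16 holes -> [(0, 2), (0, 3), (1, 2), (1, 3), (2, 2), (2, 3), (3, 2), (3, 3), (4, 2), (4, 3), (5, 2), (5, 3), (6, 2), (6, 3), (7, 2), (7, 3)]
Unfold 4 (reflect across v@2): 32 holes -> [(0, 0), (0, 1), (0, 2), (0, 3), (1, 0), (1, 1), (1, 2), (1, 3), (2, 0), (2, 1), (2, 2), (2, 3), (3, 0), (3, 1), (3, 2), (3, 3), (4, 0), (4, 1), (4, 2), (4, 3), (5, 0), (5, 1), (5, 2), (5, 3), (6, 0), (6, 1), (6, 2), (6, 3), (7, 0), (7, 1), (7, 2), (7, 3)]
Unfold 5 (reflect across v@4): 64 holes -> [(0, 0), (0, 1), (0, 2), (0, 3), (0, 4), (0, 5), (0, 6), (0, 7), (1, 0), (1, 1), (1, 2), (1, 3), (1, 4), (1, 5), (1, 6), (1, 7), (2, 0), (2, 1), (2, 2), (2, 3), (2, 4), (2, 5), (2, 6), (2, 7), (3, 0), (3, 1), (3, 2), (3, 3), (3, 4), (3, 5), (3, 6), (3, 7), (4, 0), (4, 1), (4, 2), (4, 3), (4, 4), (4, 5), (4, 6), (4, 7), (5, 0), (5, 1), (5, 2), (5, 3), (5, 4), (5, 5), (5, 6), (5, 7), (6, 0), (6, 1), (6, 2), (6, 3), (6, 4), (6, 5), (6, 6), (6, 7), (7, 0), (7, 1), (7, 2), (7, 3), (7, 4), (7, 5), (7, 6), (7, 7)]

Answer: OOOOOOOO
OOOOOOOO
OOOOOOOO
OOOOOOOO
OOOOOOOO
OOOOOOOO
OOOOOOOO
OOOOOOOO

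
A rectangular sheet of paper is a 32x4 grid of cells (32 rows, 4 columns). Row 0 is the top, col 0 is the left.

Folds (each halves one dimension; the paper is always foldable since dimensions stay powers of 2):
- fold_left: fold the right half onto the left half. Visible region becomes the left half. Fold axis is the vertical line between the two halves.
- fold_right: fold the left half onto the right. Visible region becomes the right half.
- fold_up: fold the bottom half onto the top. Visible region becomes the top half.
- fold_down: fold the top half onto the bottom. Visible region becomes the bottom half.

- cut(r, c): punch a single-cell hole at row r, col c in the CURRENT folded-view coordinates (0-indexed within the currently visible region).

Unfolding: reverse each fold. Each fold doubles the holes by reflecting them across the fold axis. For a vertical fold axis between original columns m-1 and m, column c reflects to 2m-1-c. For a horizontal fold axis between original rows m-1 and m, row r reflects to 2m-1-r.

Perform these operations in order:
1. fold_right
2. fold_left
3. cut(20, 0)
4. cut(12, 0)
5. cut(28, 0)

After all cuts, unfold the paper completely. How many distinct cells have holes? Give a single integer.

Op 1 fold_right: fold axis v@2; visible region now rows[0,32) x cols[2,4) = 32x2
Op 2 fold_left: fold axis v@3; visible region now rows[0,32) x cols[2,3) = 32x1
Op 3 cut(20, 0): punch at orig (20,2); cuts so far [(20, 2)]; region rows[0,32) x cols[2,3) = 32x1
Op 4 cut(12, 0): punch at orig (12,2); cuts so far [(12, 2), (20, 2)]; region rows[0,32) x cols[2,3) = 32x1
Op 5 cut(28, 0): punch at orig (28,2); cuts so far [(12, 2), (20, 2), (28, 2)]; region rows[0,32) x cols[2,3) = 32x1
Unfold 1 (reflect across v@3): 6 holes -> [(12, 2), (12, 3), (20, 2), (20, 3), (28, 2), (28, 3)]
Unfold 2 (reflect across v@2): 12 holes -> [(12, 0), (12, 1), (12, 2), (12, 3), (20, 0), (20, 1), (20, 2), (20, 3), (28, 0), (28, 1), (28, 2), (28, 3)]

Answer: 12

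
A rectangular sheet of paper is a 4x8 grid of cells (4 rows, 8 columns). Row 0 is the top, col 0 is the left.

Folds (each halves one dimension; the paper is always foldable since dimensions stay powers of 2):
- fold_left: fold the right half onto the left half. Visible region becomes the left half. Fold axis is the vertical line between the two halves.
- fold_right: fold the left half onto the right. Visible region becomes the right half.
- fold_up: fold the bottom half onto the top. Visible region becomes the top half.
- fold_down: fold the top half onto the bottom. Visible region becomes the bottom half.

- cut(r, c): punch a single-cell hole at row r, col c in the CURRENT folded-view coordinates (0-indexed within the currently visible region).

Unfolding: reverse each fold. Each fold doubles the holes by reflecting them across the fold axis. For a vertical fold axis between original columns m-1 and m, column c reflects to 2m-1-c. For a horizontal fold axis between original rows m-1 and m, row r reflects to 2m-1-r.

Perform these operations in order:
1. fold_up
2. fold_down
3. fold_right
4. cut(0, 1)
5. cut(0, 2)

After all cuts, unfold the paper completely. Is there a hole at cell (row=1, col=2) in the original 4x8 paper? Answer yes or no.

Op 1 fold_up: fold axis h@2; visible region now rows[0,2) x cols[0,8) = 2x8
Op 2 fold_down: fold axis h@1; visible region now rows[1,2) x cols[0,8) = 1x8
Op 3 fold_right: fold axis v@4; visible region now rows[1,2) x cols[4,8) = 1x4
Op 4 cut(0, 1): punch at orig (1,5); cuts so far [(1, 5)]; region rows[1,2) x cols[4,8) = 1x4
Op 5 cut(0, 2): punch at orig (1,6); cuts so far [(1, 5), (1, 6)]; region rows[1,2) x cols[4,8) = 1x4
Unfold 1 (reflect across v@4): 4 holes -> [(1, 1), (1, 2), (1, 5), (1, 6)]
Unfold 2 (reflect across h@1): 8 holes -> [(0, 1), (0, 2), (0, 5), (0, 6), (1, 1), (1, 2), (1, 5), (1, 6)]
Unfold 3 (reflect across h@2): 16 holes -> [(0, 1), (0, 2), (0, 5), (0, 6), (1, 1), (1, 2), (1, 5), (1, 6), (2, 1), (2, 2), (2, 5), (2, 6), (3, 1), (3, 2), (3, 5), (3, 6)]
Holes: [(0, 1), (0, 2), (0, 5), (0, 6), (1, 1), (1, 2), (1, 5), (1, 6), (2, 1), (2, 2), (2, 5), (2, 6), (3, 1), (3, 2), (3, 5), (3, 6)]

Answer: yes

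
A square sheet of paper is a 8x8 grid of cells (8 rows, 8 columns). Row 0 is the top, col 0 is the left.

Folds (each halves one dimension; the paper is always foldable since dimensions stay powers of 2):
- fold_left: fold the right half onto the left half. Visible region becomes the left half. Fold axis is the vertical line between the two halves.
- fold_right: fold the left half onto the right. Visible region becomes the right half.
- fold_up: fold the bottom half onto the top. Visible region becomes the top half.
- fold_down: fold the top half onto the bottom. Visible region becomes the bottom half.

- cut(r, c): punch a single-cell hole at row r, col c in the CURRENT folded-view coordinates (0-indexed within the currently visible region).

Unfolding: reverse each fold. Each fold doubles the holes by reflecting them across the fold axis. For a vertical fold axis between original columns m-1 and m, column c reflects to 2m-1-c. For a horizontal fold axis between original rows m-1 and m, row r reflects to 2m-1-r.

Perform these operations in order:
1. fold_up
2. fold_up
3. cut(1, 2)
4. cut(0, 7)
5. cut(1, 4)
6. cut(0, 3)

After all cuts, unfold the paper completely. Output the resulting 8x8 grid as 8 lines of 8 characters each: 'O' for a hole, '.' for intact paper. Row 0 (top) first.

Op 1 fold_up: fold axis h@4; visible region now rows[0,4) x cols[0,8) = 4x8
Op 2 fold_up: fold axis h@2; visible region now rows[0,2) x cols[0,8) = 2x8
Op 3 cut(1, 2): punch at orig (1,2); cuts so far [(1, 2)]; region rows[0,2) x cols[0,8) = 2x8
Op 4 cut(0, 7): punch at orig (0,7); cuts so far [(0, 7), (1, 2)]; region rows[0,2) x cols[0,8) = 2x8
Op 5 cut(1, 4): punch at orig (1,4); cuts so far [(0, 7), (1, 2), (1, 4)]; region rows[0,2) x cols[0,8) = 2x8
Op 6 cut(0, 3): punch at orig (0,3); cuts so far [(0, 3), (0, 7), (1, 2), (1, 4)]; region rows[0,2) x cols[0,8) = 2x8
Unfold 1 (reflect across h@2): 8 holes -> [(0, 3), (0, 7), (1, 2), (1, 4), (2, 2), (2, 4), (3, 3), (3, 7)]
Unfold 2 (reflect across h@4): 16 holes -> [(0, 3), (0, 7), (1, 2), (1, 4), (2, 2), (2, 4), (3, 3), (3, 7), (4, 3), (4, 7), (5, 2), (5, 4), (6, 2), (6, 4), (7, 3), (7, 7)]

Answer: ...O...O
..O.O...
..O.O...
...O...O
...O...O
..O.O...
..O.O...
...O...O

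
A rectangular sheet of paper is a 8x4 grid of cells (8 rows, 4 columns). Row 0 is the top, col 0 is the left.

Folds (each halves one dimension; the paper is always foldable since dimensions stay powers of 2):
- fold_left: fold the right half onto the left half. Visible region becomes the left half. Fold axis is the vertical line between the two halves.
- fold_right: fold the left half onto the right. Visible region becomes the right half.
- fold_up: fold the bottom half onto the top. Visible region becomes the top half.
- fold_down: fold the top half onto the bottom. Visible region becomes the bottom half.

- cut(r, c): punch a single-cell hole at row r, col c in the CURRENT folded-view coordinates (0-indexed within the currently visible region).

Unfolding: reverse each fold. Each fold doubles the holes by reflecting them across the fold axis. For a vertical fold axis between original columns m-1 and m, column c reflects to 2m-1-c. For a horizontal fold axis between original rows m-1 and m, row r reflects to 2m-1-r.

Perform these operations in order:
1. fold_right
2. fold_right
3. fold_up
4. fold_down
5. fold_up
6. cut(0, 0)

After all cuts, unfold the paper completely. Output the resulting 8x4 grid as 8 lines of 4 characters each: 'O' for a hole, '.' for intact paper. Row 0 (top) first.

Op 1 fold_right: fold axis v@2; visible region now rows[0,8) x cols[2,4) = 8x2
Op 2 fold_right: fold axis v@3; visible region now rows[0,8) x cols[3,4) = 8x1
Op 3 fold_up: fold axis h@4; visible region now rows[0,4) x cols[3,4) = 4x1
Op 4 fold_down: fold axis h@2; visible region now rows[2,4) x cols[3,4) = 2x1
Op 5 fold_up: fold axis h@3; visible region now rows[2,3) x cols[3,4) = 1x1
Op 6 cut(0, 0): punch at orig (2,3); cuts so far [(2, 3)]; region rows[2,3) x cols[3,4) = 1x1
Unfold 1 (reflect across h@3): 2 holes -> [(2, 3), (3, 3)]
Unfold 2 (reflect across h@2): 4 holes -> [(0, 3), (1, 3), (2, 3), (3, 3)]
Unfold 3 (reflect across h@4): 8 holes -> [(0, 3), (1, 3), (2, 3), (3, 3), (4, 3), (5, 3), (6, 3), (7, 3)]
Unfold 4 (reflect across v@3): 16 holes -> [(0, 2), (0, 3), (1, 2), (1, 3), (2, 2), (2, 3), (3, 2), (3, 3), (4, 2), (4, 3), (5, 2), (5, 3), (6, 2), (6, 3), (7, 2), (7, 3)]
Unfold 5 (reflect across v@2): 32 holes -> [(0, 0), (0, 1), (0, 2), (0, 3), (1, 0), (1, 1), (1, 2), (1, 3), (2, 0), (2, 1), (2, 2), (2, 3), (3, 0), (3, 1), (3, 2), (3, 3), (4, 0), (4, 1), (4, 2), (4, 3), (5, 0), (5, 1), (5, 2), (5, 3), (6, 0), (6, 1), (6, 2), (6, 3), (7, 0), (7, 1), (7, 2), (7, 3)]

Answer: OOOO
OOOO
OOOO
OOOO
OOOO
OOOO
OOOO
OOOO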